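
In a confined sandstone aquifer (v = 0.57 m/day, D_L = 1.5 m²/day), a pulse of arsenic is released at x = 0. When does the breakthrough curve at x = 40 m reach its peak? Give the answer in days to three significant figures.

For the 1D instantaneous-source solution, setting ∂C/∂t = 0 at fixed x gives v²t² + 2Dt − x² = 0, so t = (√(D² + v²x²) − D)/v².
√(D² + v²x²) = √(1.5² + 0.57² × 40²) = 22.85; v² = 0.3249.
t = (22.85 − 1.5)/0.3249 = 65.7 days (vs. the pure-advection estimate x/v = 70.2 d).

65.7 days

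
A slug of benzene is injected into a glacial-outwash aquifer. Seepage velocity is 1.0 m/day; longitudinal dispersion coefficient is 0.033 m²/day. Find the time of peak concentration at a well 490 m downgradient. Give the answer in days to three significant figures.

For the 1D instantaneous-source solution, setting ∂C/∂t = 0 at fixed x gives v²t² + 2Dt − x² = 0, so t = (√(D² + v²x²) − D)/v².
√(D² + v²x²) = √(0.033² + 1.0² × 490²) = 490.0; v² = 1.
t = (490.0 − 0.033)/1 = 490 days (vs. the pure-advection estimate x/v = 490 d).

490 days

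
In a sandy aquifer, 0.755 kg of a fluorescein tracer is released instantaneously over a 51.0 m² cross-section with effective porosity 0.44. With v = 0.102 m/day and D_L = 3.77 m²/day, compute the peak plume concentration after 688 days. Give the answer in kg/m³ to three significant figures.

The peak of an instantaneous 1D plume sits at x = vt; there the Gaussian factor is 1 and C_max = M/(n_e·A·√(4πDt)), where n_e·A is the pore area the mass is dissolved in.
√(4πDt) = √(4π × 3.77 × 688) = 180.5 m, so C_max = 0.755/(0.44 × 51.0 × 180.5) = 0.000186 kg/m³.

0.000186 kg/m³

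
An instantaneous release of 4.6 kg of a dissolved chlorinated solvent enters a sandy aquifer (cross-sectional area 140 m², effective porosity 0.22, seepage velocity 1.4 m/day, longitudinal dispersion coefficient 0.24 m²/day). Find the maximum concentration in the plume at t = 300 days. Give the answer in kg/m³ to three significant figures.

0.00497 kg/m³

The peak of an instantaneous 1D plume sits at x = vt; there the Gaussian factor is 1 and C_max = M/(n_e·A·√(4πDt)), where n_e·A is the pore area the mass is dissolved in.
√(4πDt) = √(4π × 0.24 × 300) = 30.08 m, so C_max = 4.6/(0.22 × 140 × 30.08) = 0.00497 kg/m³.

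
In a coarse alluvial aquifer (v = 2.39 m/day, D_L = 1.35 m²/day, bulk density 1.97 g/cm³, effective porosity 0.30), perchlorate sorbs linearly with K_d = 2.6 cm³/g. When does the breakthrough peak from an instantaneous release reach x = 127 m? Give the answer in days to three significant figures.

Retardation factor R = 1 + ρ_b·K_d/n = 1 + 1.97 × 2.6/0.30 = 18.07.
Sorption retards both mechanisms: v_R = v/R = 0.1323 m/day, D_R = D/R = 0.07471 m²/day.
Peak time from v_R²t² + 2D_R t − x² = 0: t = (√(D_R² + v_R²x²) − D_R)/v_R².
√(D_R² + v_R²x²) = √(0.07471² + 0.1323² × 127²) = 16.80; v_R² = 0.01750.
t = (16.80 − 0.07471)/0.01750 = 956 days.

956 days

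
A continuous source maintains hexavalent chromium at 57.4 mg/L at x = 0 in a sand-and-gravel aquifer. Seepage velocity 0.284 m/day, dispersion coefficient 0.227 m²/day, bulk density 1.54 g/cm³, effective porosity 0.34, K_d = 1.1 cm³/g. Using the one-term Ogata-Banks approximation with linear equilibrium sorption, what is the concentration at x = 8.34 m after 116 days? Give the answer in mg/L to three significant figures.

Retardation factor R = 1 + ρ_b·K_d/n = 1 + 1.54 × 1.1/0.34 = 5.982.
Sorption retards both mechanisms: v_R = v/R = 0.04748 m/day, D_R = D/R = 0.03795 m²/day.
v_R·t = 0.04748 × 116 = 5.50768 m; 2√(D_R t) = 4.196 m; argument = (8.34 − 5.50768)/4.196 = 0.6750.
C = C₀ × ½·erfc(0.6750) = 57.4 × 0.1699 = 9.75 mg/L.

9.75 mg/L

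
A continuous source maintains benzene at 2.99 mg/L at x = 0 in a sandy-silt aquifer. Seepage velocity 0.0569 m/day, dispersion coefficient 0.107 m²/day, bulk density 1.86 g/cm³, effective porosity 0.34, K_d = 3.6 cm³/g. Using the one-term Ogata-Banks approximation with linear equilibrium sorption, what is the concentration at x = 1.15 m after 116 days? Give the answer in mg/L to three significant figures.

Retardation factor R = 1 + ρ_b·K_d/n = 1 + 1.86 × 3.6/0.34 = 20.69.
Sorption retards both mechanisms: v_R = v/R = 0.002750 m/day, D_R = D/R = 0.005172 m²/day.
v_R·t = 0.002750 × 116 = 0.319 m; 2√(D_R t) = 1.549 m; argument = (1.15 − 0.319)/1.549 = 0.5365.
C = C₀ × ½·erfc(0.5365) = 2.99 × 0.2240 = 0.670 mg/L.

0.670 mg/L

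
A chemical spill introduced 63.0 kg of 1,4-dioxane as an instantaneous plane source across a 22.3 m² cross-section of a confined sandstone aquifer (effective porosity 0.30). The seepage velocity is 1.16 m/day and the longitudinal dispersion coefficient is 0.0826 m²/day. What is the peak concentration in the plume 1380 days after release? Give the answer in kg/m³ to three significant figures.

0.249 kg/m³

The peak of an instantaneous 1D plume sits at x = vt; there the Gaussian factor is 1 and C_max = M/(n_e·A·√(4πDt)), where n_e·A is the pore area the mass is dissolved in.
√(4πDt) = √(4π × 0.0826 × 1380) = 37.85 m, so C_max = 63.0/(0.30 × 22.3 × 37.85) = 0.249 kg/m³.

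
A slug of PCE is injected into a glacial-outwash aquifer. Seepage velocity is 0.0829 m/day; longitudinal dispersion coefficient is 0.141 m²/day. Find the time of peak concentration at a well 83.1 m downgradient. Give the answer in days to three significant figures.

982 days

For the 1D instantaneous-source solution, setting ∂C/∂t = 0 at fixed x gives v²t² + 2Dt − x² = 0, so t = (√(D² + v²x²) − D)/v².
√(D² + v²x²) = √(0.141² + 0.0829² × 83.1²) = 6.890; v² = 0.00687241.
t = (6.890 − 0.141)/0.00687241 = 982 days (vs. the pure-advection estimate x/v = 1000 d).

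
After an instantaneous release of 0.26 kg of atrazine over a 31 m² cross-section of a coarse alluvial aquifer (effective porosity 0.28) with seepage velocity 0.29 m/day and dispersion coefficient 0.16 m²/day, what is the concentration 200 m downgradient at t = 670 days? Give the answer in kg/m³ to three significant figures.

0.000757 kg/m³

For an instantaneous plane source, C(x,t) = M/(n_e·A·√(4πDt)) · exp(−(x−vt)²/(4Dt)), with n_e·A the pore (flow) area.
Plume center vt = 0.29 × 670 = 194.3 m, so the well at 200 m is 5.7 m downgradient of the peak.
√(4πDt) = 36.70 m, giving peak height M/(n_e·A·√(4πDt)) = 0.26/(0.28 × 31 × 36.70) = 0.0008162 kg/m³.
(x−vt)²/(4Dt) = (5.7)²/(4 × 0.16 × 670) = 0.07577; exp(−0.07577) = 0.9270.
C = 0.0008162 × 0.9270 = 0.000757 kg/m³.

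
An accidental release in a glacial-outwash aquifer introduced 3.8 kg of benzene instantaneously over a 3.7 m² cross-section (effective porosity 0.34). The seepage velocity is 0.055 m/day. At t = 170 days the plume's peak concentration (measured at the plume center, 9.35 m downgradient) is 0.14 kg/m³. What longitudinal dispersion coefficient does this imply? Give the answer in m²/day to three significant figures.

0.218 m²/day

At the plume center C_max = M/(n_e·A·√(4πDt)), so D = M²/(4πt·(n_e·A·C_max)²).
n_e·A·C_max = 0.34 × 3.7 × 0.14 = 0.1761 kg/m.
D = 3.8²/(4π × 170 × 0.1761²) = 0.218 m²/day.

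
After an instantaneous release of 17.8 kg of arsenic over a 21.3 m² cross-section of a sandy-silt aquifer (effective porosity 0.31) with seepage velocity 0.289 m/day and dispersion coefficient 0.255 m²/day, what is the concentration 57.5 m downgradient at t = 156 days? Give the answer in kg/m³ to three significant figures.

0.0458 kg/m³

For an instantaneous plane source, C(x,t) = M/(n_e·A·√(4πDt)) · exp(−(x−vt)²/(4Dt)), with n_e·A the pore (flow) area.
Plume center vt = 0.289 × 156 = 45.084 m, so the well at 57.5 m is 12.416 m downgradient of the peak.
√(4πDt) = 22.36 m, giving peak height M/(n_e·A·√(4πDt)) = 17.8/(0.31 × 21.3 × 22.36) = 0.1206 kg/m³.
(x−vt)²/(4Dt) = (12.416)²/(4 × 0.255 × 156) = 0.9688; exp(−0.9688) = 0.3795.
C = 0.1206 × 0.3795 = 0.0458 kg/m³.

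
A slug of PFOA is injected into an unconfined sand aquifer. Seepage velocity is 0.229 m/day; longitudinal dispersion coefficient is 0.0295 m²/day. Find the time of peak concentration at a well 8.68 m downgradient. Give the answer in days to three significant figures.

For the 1D instantaneous-source solution, setting ∂C/∂t = 0 at fixed x gives v²t² + 2Dt − x² = 0, so t = (√(D² + v²x²) − D)/v².
√(D² + v²x²) = √(0.0295² + 0.229² × 8.68²) = 1.988; v² = 0.052441.
t = (1.988 − 0.0295)/0.052441 = 37.3 days (vs. the pure-advection estimate x/v = 37.9 d).

37.3 days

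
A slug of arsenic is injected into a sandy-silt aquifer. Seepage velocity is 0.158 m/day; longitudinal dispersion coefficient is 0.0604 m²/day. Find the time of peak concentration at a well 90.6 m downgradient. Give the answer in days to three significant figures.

571 days

For the 1D instantaneous-source solution, setting ∂C/∂t = 0 at fixed x gives v²t² + 2Dt − x² = 0, so t = (√(D² + v²x²) − D)/v².
√(D² + v²x²) = √(0.0604² + 0.158² × 90.6²) = 14.31; v² = 0.024964.
t = (14.31 − 0.0604)/0.024964 = 571 days (vs. the pure-advection estimate x/v = 573 d).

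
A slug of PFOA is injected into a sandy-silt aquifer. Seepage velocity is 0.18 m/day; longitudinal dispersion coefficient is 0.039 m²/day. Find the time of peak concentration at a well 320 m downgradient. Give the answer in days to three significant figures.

1780 days

For the 1D instantaneous-source solution, setting ∂C/∂t = 0 at fixed x gives v²t² + 2Dt − x² = 0, so t = (√(D² + v²x²) − D)/v².
√(D² + v²x²) = √(0.039² + 0.18² × 320²) = 57.60; v² = 0.0324.
t = (57.60 − 0.039)/0.0324 = 1780 days (vs. the pure-advection estimate x/v = 1780 d).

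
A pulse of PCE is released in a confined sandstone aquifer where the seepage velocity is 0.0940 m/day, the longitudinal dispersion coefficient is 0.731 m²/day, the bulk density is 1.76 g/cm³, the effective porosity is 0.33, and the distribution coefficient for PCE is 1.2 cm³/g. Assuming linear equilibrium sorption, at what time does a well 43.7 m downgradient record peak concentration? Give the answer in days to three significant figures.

Retardation factor R = 1 + ρ_b·K_d/n = 1 + 1.76 × 1.2/0.33 = 7.400.
Sorption retards both mechanisms: v_R = v/R = 0.01270 m/day, D_R = D/R = 0.09878 m²/day.
Peak time from v_R²t² + 2D_R t − x² = 0: t = (√(D_R² + v_R²x²) − D_R)/v_R².
√(D_R² + v_R²x²) = √(0.09878² + 0.01270² × 43.7²) = 0.5637; v_R² = 0.0001613.
t = (0.5637 − 0.09878)/0.0001613 = 2880 days.

2880 days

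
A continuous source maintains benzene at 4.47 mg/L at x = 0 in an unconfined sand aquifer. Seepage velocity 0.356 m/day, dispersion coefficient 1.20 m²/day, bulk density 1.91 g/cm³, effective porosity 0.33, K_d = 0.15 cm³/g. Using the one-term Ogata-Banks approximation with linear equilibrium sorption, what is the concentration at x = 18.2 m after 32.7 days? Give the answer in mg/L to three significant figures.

0.145 mg/L

Retardation factor R = 1 + ρ_b·K_d/n = 1 + 1.91 × 0.15/0.33 = 1.868.
Sorption retards both mechanisms: v_R = v/R = 0.1906 m/day, D_R = D/R = 0.6424 m²/day.
v_R·t = 0.1906 × 32.7 = 6.23262 m; 2√(D_R t) = 9.167 m; argument = (18.2 − 6.23262)/9.167 = 1.305.
C = C₀ × ½·erfc(1.305) = 4.47 × 0.03248 = 0.145 mg/L.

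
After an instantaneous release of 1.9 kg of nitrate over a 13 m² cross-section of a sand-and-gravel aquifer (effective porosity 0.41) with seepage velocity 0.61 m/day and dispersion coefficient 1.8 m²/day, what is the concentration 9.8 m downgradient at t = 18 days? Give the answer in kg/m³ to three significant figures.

0.0175 kg/m³

For an instantaneous plane source, C(x,t) = M/(n_e·A·√(4πDt)) · exp(−(x−vt)²/(4Dt)), with n_e·A the pore (flow) area.
Plume center vt = 0.61 × 18 = 10.98 m, so the well at 9.8 m is 1.18 m upgradient of the peak.
√(4πDt) = 20.18 m, giving peak height M/(n_e·A·√(4πDt)) = 1.9/(0.41 × 13 × 20.18) = 0.01766 kg/m³.
(x−vt)²/(4Dt) = (-1.18)²/(4 × 1.8 × 18) = 0.01074; exp(−0.01074) = 0.9893.
C = 0.01766 × 0.9893 = 0.0175 kg/m³.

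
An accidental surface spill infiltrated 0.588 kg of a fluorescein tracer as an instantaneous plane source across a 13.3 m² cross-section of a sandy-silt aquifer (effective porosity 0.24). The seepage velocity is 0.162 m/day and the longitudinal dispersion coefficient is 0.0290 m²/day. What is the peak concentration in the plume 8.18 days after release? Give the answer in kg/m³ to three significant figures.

0.107 kg/m³

The peak of an instantaneous 1D plume sits at x = vt; there the Gaussian factor is 1 and C_max = M/(n_e·A·√(4πDt)), where n_e·A is the pore area the mass is dissolved in.
√(4πDt) = √(4π × 0.0290 × 8.18) = 1.727 m, so C_max = 0.588/(0.24 × 13.3 × 1.727) = 0.107 kg/m³.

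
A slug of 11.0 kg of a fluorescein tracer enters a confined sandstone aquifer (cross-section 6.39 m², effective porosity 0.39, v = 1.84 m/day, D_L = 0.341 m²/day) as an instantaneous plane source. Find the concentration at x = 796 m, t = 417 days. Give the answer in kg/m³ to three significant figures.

For an instantaneous plane source, C(x,t) = M/(n_e·A·√(4πDt)) · exp(−(x−vt)²/(4Dt)), with n_e·A the pore (flow) area.
Plume center vt = 1.84 × 417 = 767.28 m, so the well at 796 m is 28.72 m downgradient of the peak.
√(4πDt) = 42.27 m, giving peak height M/(n_e·A·√(4πDt)) = 11.0/(0.39 × 6.39 × 42.27) = 0.1044 kg/m³.
(x−vt)²/(4Dt) = (28.72)²/(4 × 0.341 × 417) = 1.450; exp(−1.450) = 0.2346.
C = 0.1044 × 0.2346 = 0.0245 kg/m³.

0.0245 kg/m³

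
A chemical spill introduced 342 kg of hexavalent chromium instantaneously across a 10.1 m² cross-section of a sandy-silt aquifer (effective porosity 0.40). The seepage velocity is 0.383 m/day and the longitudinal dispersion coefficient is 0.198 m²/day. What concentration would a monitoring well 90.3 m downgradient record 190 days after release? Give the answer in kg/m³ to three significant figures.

For an instantaneous plane source, C(x,t) = M/(n_e·A·√(4πDt)) · exp(−(x−vt)²/(4Dt)), with n_e·A the pore (flow) area.
Plume center vt = 0.383 × 190 = 72.77 m, so the well at 90.3 m is 17.53 m downgradient of the peak.
√(4πDt) = 21.74 m, giving peak height M/(n_e·A·√(4πDt)) = 342/(0.40 × 10.1 × 21.74) = 3.894 kg/m³.
(x−vt)²/(4Dt) = (17.53)²/(4 × 0.198 × 190) = 2.042; exp(−2.042) = 0.1298.
C = 3.894 × 0.1298 = 0.505 kg/m³.

0.505 kg/m³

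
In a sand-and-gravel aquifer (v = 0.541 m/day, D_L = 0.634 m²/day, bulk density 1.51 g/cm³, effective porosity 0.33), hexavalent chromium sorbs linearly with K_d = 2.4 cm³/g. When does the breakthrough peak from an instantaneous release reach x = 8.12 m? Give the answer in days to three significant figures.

156 days

Retardation factor R = 1 + ρ_b·K_d/n = 1 + 1.51 × 2.4/0.33 = 11.98.
Sorption retards both mechanisms: v_R = v/R = 0.04516 m/day, D_R = D/R = 0.05292 m²/day.
Peak time from v_R²t² + 2D_R t − x² = 0: t = (√(D_R² + v_R²x²) − D_R)/v_R².
√(D_R² + v_R²x²) = √(0.05292² + 0.04516² × 8.12²) = 0.3705; v_R² = 0.002039.
t = (0.3705 − 0.05292)/0.002039 = 156 days.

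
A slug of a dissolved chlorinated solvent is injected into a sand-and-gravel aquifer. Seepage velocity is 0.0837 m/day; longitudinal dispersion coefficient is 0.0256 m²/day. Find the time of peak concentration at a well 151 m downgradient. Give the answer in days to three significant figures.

For the 1D instantaneous-source solution, setting ∂C/∂t = 0 at fixed x gives v²t² + 2Dt − x² = 0, so t = (√(D² + v²x²) − D)/v².
√(D² + v²x²) = √(0.0256² + 0.0837² × 151²) = 12.64; v² = 0.00700569.
t = (12.64 − 0.0256)/0.00700569 = 1800 days (vs. the pure-advection estimate x/v = 1800 d).

1800 days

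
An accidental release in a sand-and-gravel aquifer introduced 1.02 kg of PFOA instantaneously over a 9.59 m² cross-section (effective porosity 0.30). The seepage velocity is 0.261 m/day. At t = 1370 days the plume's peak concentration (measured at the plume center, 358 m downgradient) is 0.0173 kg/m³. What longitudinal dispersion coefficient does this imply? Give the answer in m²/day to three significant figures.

At the plume center C_max = M/(n_e·A·√(4πDt)), so D = M²/(4πt·(n_e·A·C_max)²).
n_e·A·C_max = 0.30 × 9.59 × 0.0173 = 0.04977 kg/m.
D = 1.02²/(4π × 1370 × 0.04977²) = 0.0244 m²/day.

0.0244 m²/day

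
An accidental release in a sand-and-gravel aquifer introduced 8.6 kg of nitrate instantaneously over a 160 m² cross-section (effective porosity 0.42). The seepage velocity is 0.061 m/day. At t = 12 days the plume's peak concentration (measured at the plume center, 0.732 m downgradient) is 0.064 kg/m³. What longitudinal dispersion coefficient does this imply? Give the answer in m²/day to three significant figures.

At the plume center C_max = M/(n_e·A·√(4πDt)), so D = M²/(4πt·(n_e·A·C_max)²).
n_e·A·C_max = 0.42 × 160 × 0.064 = 4.301 kg/m.
D = 8.6²/(4π × 12 × 4.301²) = 0.0265 m²/day.

0.0265 m²/day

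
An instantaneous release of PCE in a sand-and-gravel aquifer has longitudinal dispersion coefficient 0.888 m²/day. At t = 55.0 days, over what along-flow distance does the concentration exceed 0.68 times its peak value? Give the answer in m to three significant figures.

The plume is Gaussian with σ = √(2Dt) = √(2 × 0.888 × 55.0) = 9.883 m.
C/C_peak = exp(−Δx²/(2σ²)) = 0.68 ⇒ Δx = σ·√(−2 ln 0.68) = 9.883 × 0.8783 = 8.680 m.
Width = 2Δx = 17.4 m.

17.4 m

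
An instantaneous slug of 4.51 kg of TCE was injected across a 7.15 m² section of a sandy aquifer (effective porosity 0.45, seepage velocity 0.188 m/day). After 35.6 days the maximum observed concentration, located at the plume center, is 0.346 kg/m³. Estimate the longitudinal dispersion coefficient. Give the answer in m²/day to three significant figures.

At the plume center C_max = M/(n_e·A·√(4πDt)), so D = M²/(4πt·(n_e·A·C_max)²).
n_e·A·C_max = 0.45 × 7.15 × 0.346 = 1.113 kg/m.
D = 4.51²/(4π × 35.6 × 1.113²) = 0.0367 m²/day.

0.0367 m²/day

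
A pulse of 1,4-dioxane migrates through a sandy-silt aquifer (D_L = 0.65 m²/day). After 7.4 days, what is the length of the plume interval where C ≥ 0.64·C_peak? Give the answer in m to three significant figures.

The plume is Gaussian with σ = √(2Dt) = √(2 × 0.65 × 7.4) = 3.102 m.
C/C_peak = exp(−Δx²/(2σ²)) = 0.64 ⇒ Δx = σ·√(−2 ln 0.64) = 3.102 × 0.9448 = 2.931 m.
Width = 2Δx = 5.86 m.

5.86 m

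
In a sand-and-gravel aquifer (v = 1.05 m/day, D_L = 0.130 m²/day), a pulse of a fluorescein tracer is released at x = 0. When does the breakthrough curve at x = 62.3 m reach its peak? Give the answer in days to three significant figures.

59.2 days

For the 1D instantaneous-source solution, setting ∂C/∂t = 0 at fixed x gives v²t² + 2Dt − x² = 0, so t = (√(D² + v²x²) − D)/v².
√(D² + v²x²) = √(0.130² + 1.05² × 62.3²) = 65.42; v² = 1.1025.
t = (65.42 − 0.130)/1.1025 = 59.2 days (vs. the pure-advection estimate x/v = 59.3 d).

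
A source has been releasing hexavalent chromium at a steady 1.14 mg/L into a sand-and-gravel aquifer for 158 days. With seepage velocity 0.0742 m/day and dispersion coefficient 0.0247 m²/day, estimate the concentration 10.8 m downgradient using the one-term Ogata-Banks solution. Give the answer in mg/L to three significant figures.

0.718 mg/L

For a continuous step input, C/C₀ ≈ ½·erfc((x−vt)/(2√(Dt))).
vt = 0.0742 × 158 = 11.7236 m and 2√(Dt) = 2√(0.0247 × 158) = 3.951 m.
Argument (x−vt)/(2√(Dt)) = (10.8 − 11.7236)/3.951 = -0.2338; ½·erfc(-0.2338) = 0.6295.
C = 1.14 × 0.6295 = 0.718 mg/L.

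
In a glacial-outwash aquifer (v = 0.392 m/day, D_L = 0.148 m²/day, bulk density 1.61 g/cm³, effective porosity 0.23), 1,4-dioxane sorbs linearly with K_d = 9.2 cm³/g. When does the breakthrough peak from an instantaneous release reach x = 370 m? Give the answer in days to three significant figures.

Retardation factor R = 1 + ρ_b·K_d/n = 1 + 1.61 × 9.2/0.23 = 65.40.
Sorption retards both mechanisms: v_R = v/R = 0.005994 m/day, D_R = D/R = 0.002263 m²/day.
Peak time from v_R²t² + 2D_R t − x² = 0: t = (√(D_R² + v_R²x²) − D_R)/v_R².
√(D_R² + v_R²x²) = √(0.002263² + 0.005994² × 370²) = 2.218; v_R² = 3.593e-05.
t = (2.218 − 0.002263)/3.593e-05 = 61700 days.

61700 days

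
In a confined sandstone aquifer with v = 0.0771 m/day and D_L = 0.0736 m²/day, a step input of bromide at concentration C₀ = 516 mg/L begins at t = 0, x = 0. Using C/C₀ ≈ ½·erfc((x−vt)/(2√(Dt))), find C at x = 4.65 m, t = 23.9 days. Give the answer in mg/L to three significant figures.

34.7 mg/L

For a continuous step input, C/C₀ ≈ ½·erfc((x−vt)/(2√(Dt))).
vt = 0.0771 × 23.9 = 1.84269 m and 2√(Dt) = 2√(0.0736 × 23.9) = 2.653 m.
Argument (x−vt)/(2√(Dt)) = (4.65 − 1.84269)/2.653 = 1.058; ½·erfc(1.058) = 0.06730.
C = 516 × 0.06730 = 34.7 mg/L.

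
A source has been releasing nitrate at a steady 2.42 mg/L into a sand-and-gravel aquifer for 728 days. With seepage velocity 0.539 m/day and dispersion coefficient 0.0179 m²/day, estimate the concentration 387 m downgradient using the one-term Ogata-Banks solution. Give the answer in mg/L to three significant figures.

For a continuous step input, C/C₀ ≈ ½·erfc((x−vt)/(2√(Dt))).
vt = 0.539 × 728 = 392.392 m and 2√(Dt) = 2√(0.0179 × 728) = 7.220 m.
Argument (x−vt)/(2√(Dt)) = (387 − 392.392)/7.220 = -0.7468; ½·erfc(-0.7468) = 0.8545.
C = 2.42 × 0.8545 = 2.07 mg/L.

2.07 mg/L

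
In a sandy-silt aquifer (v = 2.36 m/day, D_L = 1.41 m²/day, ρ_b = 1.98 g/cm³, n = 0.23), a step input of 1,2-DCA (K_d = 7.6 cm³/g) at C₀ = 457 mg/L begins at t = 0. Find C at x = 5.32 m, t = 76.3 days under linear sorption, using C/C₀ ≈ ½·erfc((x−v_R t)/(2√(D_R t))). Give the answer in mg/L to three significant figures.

Retardation factor R = 1 + ρ_b·K_d/n = 1 + 1.98 × 7.6/0.23 = 66.43.
Sorption retards both mechanisms: v_R = v/R = 0.03553 m/day, D_R = D/R = 0.02123 m²/day.
v_R·t = 0.03553 × 76.3 = 2.710939 m; 2√(D_R t) = 2.545 m; argument = (5.32 − 2.710939)/2.545 = 1.025.
C = C₀ × ½·erfc(1.025) = 457 × 0.07359 = 33.6 mg/L.

33.6 mg/L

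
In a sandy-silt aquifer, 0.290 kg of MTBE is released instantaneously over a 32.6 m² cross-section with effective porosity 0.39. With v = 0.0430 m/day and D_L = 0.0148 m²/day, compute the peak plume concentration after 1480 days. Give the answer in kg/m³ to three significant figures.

0.00137 kg/m³

The peak of an instantaneous 1D plume sits at x = vt; there the Gaussian factor is 1 and C_max = M/(n_e·A·√(4πDt)), where n_e·A is the pore area the mass is dissolved in.
√(4πDt) = √(4π × 0.0148 × 1480) = 16.59 m, so C_max = 0.290/(0.39 × 32.6 × 16.59) = 0.00137 kg/m³.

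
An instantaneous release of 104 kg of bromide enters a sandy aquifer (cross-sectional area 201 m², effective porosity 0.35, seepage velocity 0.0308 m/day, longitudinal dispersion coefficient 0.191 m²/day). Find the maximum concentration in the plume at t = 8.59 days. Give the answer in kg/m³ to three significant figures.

0.326 kg/m³

The peak of an instantaneous 1D plume sits at x = vt; there the Gaussian factor is 1 and C_max = M/(n_e·A·√(4πDt)), where n_e·A is the pore area the mass is dissolved in.
√(4πDt) = √(4π × 0.191 × 8.59) = 4.541 m, so C_max = 104/(0.35 × 201 × 4.541) = 0.326 kg/m³.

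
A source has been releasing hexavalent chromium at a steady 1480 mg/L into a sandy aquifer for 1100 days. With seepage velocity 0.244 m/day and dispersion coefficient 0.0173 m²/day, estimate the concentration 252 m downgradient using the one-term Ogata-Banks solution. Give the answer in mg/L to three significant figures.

For a continuous step input, C/C₀ ≈ ½·erfc((x−vt)/(2√(Dt))).
vt = 0.244 × 1100 = 268.4 m and 2√(Dt) = 2√(0.0173 × 1100) = 8.725 m.
Argument (x−vt)/(2√(Dt)) = (252 − 268.4)/8.725 = -1.880; ½·erfc(-1.880) = 0.9961.
C = 1480 × 0.9961 = 1470 mg/L.

1470 mg/L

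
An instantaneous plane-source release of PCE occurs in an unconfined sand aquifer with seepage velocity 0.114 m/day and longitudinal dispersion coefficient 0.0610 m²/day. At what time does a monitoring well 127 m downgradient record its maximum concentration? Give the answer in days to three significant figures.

For the 1D instantaneous-source solution, setting ∂C/∂t = 0 at fixed x gives v²t² + 2Dt − x² = 0, so t = (√(D² + v²x²) − D)/v².
√(D² + v²x²) = √(0.0610² + 0.114² × 127²) = 14.48; v² = 0.012996.
t = (14.48 − 0.0610)/0.012996 = 1110 days (vs. the pure-advection estimate x/v = 1110 d).

1110 days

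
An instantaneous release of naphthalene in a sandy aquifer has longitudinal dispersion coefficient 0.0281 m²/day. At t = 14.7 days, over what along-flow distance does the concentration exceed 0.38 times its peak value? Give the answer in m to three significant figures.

2.53 m

The plume is Gaussian with σ = √(2Dt) = √(2 × 0.0281 × 14.7) = 0.9089 m.
C/C_peak = exp(−Δx²/(2σ²)) = 0.38 ⇒ Δx = σ·√(−2 ln 0.38) = 0.9089 × 1.391 = 1.264 m.
Width = 2Δx = 2.53 m.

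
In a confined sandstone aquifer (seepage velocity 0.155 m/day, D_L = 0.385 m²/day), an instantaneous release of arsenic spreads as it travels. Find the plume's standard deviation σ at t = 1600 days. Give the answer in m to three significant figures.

Dispersive spreading gives a Gaussian with σ² = 2Dt; advection only shifts the center.
σ = √(2 × 0.385 × 1600) = 35.1 m.

35.1 m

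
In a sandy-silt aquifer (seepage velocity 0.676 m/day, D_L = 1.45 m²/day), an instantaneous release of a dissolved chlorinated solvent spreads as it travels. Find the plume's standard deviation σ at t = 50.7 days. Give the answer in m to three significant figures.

12.1 m

Dispersive spreading gives a Gaussian with σ² = 2Dt; advection only shifts the center.
σ = √(2 × 1.45 × 50.7) = 12.1 m.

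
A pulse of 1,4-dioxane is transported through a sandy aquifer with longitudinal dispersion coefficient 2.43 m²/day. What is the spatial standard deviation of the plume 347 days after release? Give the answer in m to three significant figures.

41.1 m

Dispersive spreading gives a Gaussian with σ² = 2Dt; advection only shifts the center.
σ = √(2 × 2.43 × 347) = 41.1 m.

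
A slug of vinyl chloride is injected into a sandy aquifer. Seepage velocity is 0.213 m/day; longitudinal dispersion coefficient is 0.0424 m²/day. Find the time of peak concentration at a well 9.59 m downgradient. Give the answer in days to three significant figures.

44.1 days

For the 1D instantaneous-source solution, setting ∂C/∂t = 0 at fixed x gives v²t² + 2Dt − x² = 0, so t = (√(D² + v²x²) − D)/v².
√(D² + v²x²) = √(0.0424² + 0.213² × 9.59²) = 2.043; v² = 0.045369.
t = (2.043 − 0.0424)/0.045369 = 44.1 days (vs. the pure-advection estimate x/v = 45.0 d).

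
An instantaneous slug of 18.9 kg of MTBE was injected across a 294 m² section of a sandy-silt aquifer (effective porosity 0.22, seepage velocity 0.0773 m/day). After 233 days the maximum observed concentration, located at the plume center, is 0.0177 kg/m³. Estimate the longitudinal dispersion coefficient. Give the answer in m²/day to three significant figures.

0.0931 m²/day

At the plume center C_max = M/(n_e·A·√(4πDt)), so D = M²/(4πt·(n_e·A·C_max)²).
n_e·A·C_max = 0.22 × 294 × 0.0177 = 1.145 kg/m.
D = 18.9²/(4π × 233 × 1.145²) = 0.0931 m²/day.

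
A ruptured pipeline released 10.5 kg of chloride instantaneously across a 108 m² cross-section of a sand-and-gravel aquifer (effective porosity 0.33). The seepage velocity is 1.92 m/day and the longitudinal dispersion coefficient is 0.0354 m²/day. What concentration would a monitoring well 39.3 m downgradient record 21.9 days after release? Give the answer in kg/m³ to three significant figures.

0.00827 kg/m³

For an instantaneous plane source, C(x,t) = M/(n_e·A·√(4πDt)) · exp(−(x−vt)²/(4Dt)), with n_e·A the pore (flow) area.
Plume center vt = 1.92 × 21.9 = 42.048 m, so the well at 39.3 m is 2.748 m upgradient of the peak.
√(4πDt) = 3.121 m, giving peak height M/(n_e·A·√(4πDt)) = 10.5/(0.33 × 108 × 3.121) = 0.09440 kg/m³.
(x−vt)²/(4Dt) = (-2.748)²/(4 × 0.0354 × 21.9) = 2.435; exp(−2.435) = 0.08760.
C = 0.09440 × 0.08760 = 0.00827 kg/m³.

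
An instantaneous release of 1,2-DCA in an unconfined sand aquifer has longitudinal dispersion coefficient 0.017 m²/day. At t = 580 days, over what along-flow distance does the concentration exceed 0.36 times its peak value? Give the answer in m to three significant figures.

The plume is Gaussian with σ = √(2Dt) = √(2 × 0.017 × 580) = 4.441 m.
C/C_peak = exp(−Δx²/(2σ²)) = 0.36 ⇒ Δx = σ·√(−2 ln 0.36) = 4.441 × 1.429 = 6.346 m.
Width = 2Δx = 12.7 m.

12.7 m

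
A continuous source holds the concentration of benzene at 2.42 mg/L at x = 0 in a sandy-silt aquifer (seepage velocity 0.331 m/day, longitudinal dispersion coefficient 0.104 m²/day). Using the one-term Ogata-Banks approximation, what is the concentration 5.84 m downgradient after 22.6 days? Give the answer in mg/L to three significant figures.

1.88 mg/L

For a continuous step input, C/C₀ ≈ ½·erfc((x−vt)/(2√(Dt))).
vt = 0.331 × 22.6 = 7.4806 m and 2√(Dt) = 2√(0.104 × 22.6) = 3.066 m.
Argument (x−vt)/(2√(Dt)) = (5.84 − 7.4806)/3.066 = -0.5351; ½·erfc(-0.5351) = 0.7754.
C = 2.42 × 0.7754 = 1.88 mg/L.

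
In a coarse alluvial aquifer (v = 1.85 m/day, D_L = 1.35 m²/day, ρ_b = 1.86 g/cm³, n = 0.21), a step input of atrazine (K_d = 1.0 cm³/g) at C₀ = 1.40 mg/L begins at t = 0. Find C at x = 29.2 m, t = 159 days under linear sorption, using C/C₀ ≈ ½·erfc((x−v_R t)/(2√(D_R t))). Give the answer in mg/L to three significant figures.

Retardation factor R = 1 + ρ_b·K_d/n = 1 + 1.86 × 1.0/0.21 = 9.857.
Sorption retards both mechanisms: v_R = v/R = 0.1877 m/day, D_R = D/R = 0.1370 m²/day.
v_R·t = 0.1877 × 159 = 29.8443 m; 2√(D_R t) = 9.334 m; argument = (29.2 − 29.8443)/9.334 = -0.06903.
C = C₀ × ½·erfc(-0.06903) = 1.40 × 0.5389 = 0.754 mg/L.

0.754 mg/L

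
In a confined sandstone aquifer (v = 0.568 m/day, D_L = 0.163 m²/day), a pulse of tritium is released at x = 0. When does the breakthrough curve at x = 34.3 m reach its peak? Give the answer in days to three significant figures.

For the 1D instantaneous-source solution, setting ∂C/∂t = 0 at fixed x gives v²t² + 2Dt − x² = 0, so t = (√(D² + v²x²) − D)/v².
√(D² + v²x²) = √(0.163² + 0.568² × 34.3²) = 19.48; v² = 0.322624.
t = (19.48 − 0.163)/0.322624 = 59.9 days (vs. the pure-advection estimate x/v = 60.4 d).

59.9 days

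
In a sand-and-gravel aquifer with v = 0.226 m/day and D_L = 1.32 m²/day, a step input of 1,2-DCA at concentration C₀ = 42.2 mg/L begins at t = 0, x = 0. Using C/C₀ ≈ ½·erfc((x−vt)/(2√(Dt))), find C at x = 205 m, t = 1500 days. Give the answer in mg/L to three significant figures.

For a continuous step input, C/C₀ ≈ ½·erfc((x−vt)/(2√(Dt))).
vt = 0.226 × 1500 = 339 m and 2√(Dt) = 2√(1.32 × 1500) = 88.99 m.
Argument (x−vt)/(2√(Dt)) = (205 − 339)/88.99 = -1.506; ½·erfc(-1.506) = 0.9834.
C = 42.2 × 0.9834 = 41.5 mg/L.

41.5 mg/L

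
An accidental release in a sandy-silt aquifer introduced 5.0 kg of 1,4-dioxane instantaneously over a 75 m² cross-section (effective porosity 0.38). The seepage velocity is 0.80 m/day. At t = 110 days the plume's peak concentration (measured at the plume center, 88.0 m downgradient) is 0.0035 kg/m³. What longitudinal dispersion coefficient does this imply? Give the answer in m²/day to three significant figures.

At the plume center C_max = M/(n_e·A·√(4πDt)), so D = M²/(4πt·(n_e·A·C_max)²).
n_e·A·C_max = 0.38 × 75 × 0.0035 = 0.09975 kg/m.
D = 5.0²/(4π × 110 × 0.09975²) = 1.82 m²/day.

1.82 m²/day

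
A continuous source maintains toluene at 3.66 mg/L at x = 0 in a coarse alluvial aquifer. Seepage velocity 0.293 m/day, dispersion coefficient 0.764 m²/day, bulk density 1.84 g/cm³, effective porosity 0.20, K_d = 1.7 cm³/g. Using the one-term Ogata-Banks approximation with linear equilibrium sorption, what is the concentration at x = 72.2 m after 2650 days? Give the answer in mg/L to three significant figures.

0.186 mg/L

Retardation factor R = 1 + ρ_b·K_d/n = 1 + 1.84 × 1.7/0.20 = 16.64.
Sorption retards both mechanisms: v_R = v/R = 0.01761 m/day, D_R = D/R = 0.04591 m²/day.
v_R·t = 0.01761 × 2650 = 46.6665 m; 2√(D_R t) = 22.06 m; argument = (72.2 − 46.6665)/22.06 = 1.157.
C = C₀ × ½·erfc(1.157) = 3.66 × 0.05089 = 0.186 mg/L.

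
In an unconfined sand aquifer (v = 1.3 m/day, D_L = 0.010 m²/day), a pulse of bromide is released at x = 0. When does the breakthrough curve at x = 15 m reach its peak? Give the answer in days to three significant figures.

For the 1D instantaneous-source solution, setting ∂C/∂t = 0 at fixed x gives v²t² + 2Dt − x² = 0, so t = (√(D² + v²x²) − D)/v².
√(D² + v²x²) = √(0.010² + 1.3² × 15²) = 19.50; v² = 1.69.
t = (19.50 − 0.010)/1.69 = 11.5 days (vs. the pure-advection estimate x/v = 11.5 d).

11.5 days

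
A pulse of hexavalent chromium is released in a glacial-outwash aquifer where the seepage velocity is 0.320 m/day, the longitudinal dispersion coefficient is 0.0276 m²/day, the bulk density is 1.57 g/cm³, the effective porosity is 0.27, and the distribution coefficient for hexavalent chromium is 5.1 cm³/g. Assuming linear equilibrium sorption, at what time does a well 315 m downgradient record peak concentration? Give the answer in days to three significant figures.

30200 days

Retardation factor R = 1 + ρ_b·K_d/n = 1 + 1.57 × 5.1/0.27 = 30.66.
Sorption retards both mechanisms: v_R = v/R = 0.01044 m/day, D_R = D/R = 0.0009002 m²/day.
Peak time from v_R²t² + 2D_R t − x² = 0: t = (√(D_R² + v_R²x²) − D_R)/v_R².
√(D_R² + v_R²x²) = √(0.0009002² + 0.01044² × 315²) = 3.289; v_R² = 0.0001090.
t = (3.289 − 0.0009002)/0.0001090 = 30200 days.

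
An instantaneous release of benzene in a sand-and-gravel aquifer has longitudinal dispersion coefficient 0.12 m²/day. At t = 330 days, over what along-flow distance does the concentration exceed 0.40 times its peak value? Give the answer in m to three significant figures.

24.1 m

The plume is Gaussian with σ = √(2Dt) = √(2 × 0.12 × 330) = 8.899 m.
C/C_peak = exp(−Δx²/(2σ²)) = 0.40 ⇒ Δx = σ·√(−2 ln 0.40) = 8.899 × 1.354 = 12.05 m.
Width = 2Δx = 24.1 m.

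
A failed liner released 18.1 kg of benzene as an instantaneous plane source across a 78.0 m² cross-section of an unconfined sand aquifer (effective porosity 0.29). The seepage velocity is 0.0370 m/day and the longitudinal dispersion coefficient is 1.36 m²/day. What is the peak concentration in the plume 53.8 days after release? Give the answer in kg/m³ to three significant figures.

The peak of an instantaneous 1D plume sits at x = vt; there the Gaussian factor is 1 and C_max = M/(n_e·A·√(4πDt)), where n_e·A is the pore area the mass is dissolved in.
√(4πDt) = √(4π × 1.36 × 53.8) = 30.32 m, so C_max = 18.1/(0.29 × 78.0 × 30.32) = 0.0264 kg/m³.

0.0264 kg/m³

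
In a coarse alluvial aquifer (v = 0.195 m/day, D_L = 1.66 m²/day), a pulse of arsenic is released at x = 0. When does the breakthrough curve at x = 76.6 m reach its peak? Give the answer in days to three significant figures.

For the 1D instantaneous-source solution, setting ∂C/∂t = 0 at fixed x gives v²t² + 2Dt − x² = 0, so t = (√(D² + v²x²) − D)/v².
√(D² + v²x²) = √(1.66² + 0.195² × 76.6²) = 15.03; v² = 0.038025.
t = (15.03 − 1.66)/0.038025 = 352 days (vs. the pure-advection estimate x/v = 393 d).

352 days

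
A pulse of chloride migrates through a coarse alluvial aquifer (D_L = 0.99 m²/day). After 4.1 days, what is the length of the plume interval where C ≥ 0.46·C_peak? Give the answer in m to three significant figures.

The plume is Gaussian with σ = √(2Dt) = √(2 × 0.99 × 4.1) = 2.849 m.
C/C_peak = exp(−Δx²/(2σ²)) = 0.46 ⇒ Δx = σ·√(−2 ln 0.46) = 2.849 × 1.246 = 3.550 m.
Width = 2Δx = 7.10 m.

7.10 m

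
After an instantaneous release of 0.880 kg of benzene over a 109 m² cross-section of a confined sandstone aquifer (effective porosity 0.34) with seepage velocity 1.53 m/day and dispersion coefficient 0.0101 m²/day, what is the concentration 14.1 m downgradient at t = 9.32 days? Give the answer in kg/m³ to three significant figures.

For an instantaneous plane source, C(x,t) = M/(n_e·A·√(4πDt)) · exp(−(x−vt)²/(4Dt)), with n_e·A the pore (flow) area.
Plume center vt = 1.53 × 9.32 = 14.2596 m, so the well at 14.1 m is 0.1596 m upgradient of the peak.
√(4πDt) = 1.088 m, giving peak height M/(n_e·A·√(4πDt)) = 0.880/(0.34 × 109 × 1.088) = 0.02182 kg/m³.
(x−vt)²/(4Dt) = (-0.1596)²/(4 × 0.0101 × 9.32) = 0.06765; exp(−0.06765) = 0.9346.
C = 0.02182 × 0.9346 = 0.0204 kg/m³.

0.0204 kg/m³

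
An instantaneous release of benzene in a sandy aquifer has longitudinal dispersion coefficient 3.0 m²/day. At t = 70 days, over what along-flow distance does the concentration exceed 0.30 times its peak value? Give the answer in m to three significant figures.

63.6 m

The plume is Gaussian with σ = √(2Dt) = √(2 × 3.0 × 70) = 20.49 m.
C/C_peak = exp(−Δx²/(2σ²)) = 0.30 ⇒ Δx = σ·√(−2 ln 0.30) = 20.49 × 1.552 = 31.80 m.
Width = 2Δx = 63.6 m.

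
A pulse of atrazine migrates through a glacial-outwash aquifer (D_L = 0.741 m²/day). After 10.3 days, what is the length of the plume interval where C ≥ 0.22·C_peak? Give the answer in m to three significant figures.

13.6 m

The plume is Gaussian with σ = √(2Dt) = √(2 × 0.741 × 10.3) = 3.907 m.
C/C_peak = exp(−Δx²/(2σ²)) = 0.22 ⇒ Δx = σ·√(−2 ln 0.22) = 3.907 × 1.740 = 6.798 m.
Width = 2Δx = 13.6 m.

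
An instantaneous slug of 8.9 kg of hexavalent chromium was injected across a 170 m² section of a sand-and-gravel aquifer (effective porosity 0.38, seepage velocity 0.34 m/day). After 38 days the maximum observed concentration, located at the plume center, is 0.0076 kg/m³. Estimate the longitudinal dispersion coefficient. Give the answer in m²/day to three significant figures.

At the plume center C_max = M/(n_e·A·√(4πDt)), so D = M²/(4πt·(n_e·A·C_max)²).
n_e·A·C_max = 0.38 × 170 × 0.0076 = 0.4910 kg/m.
D = 8.9²/(4π × 38 × 0.4910²) = 0.688 m²/day.

0.688 m²/day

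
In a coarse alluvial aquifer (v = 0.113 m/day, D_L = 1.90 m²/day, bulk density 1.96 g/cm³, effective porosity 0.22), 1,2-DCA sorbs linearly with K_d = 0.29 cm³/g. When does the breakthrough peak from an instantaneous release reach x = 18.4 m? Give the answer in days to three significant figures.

257 days

Retardation factor R = 1 + ρ_b·K_d/n = 1 + 1.96 × 0.29/0.22 = 3.584.
Sorption retards both mechanisms: v_R = v/R = 0.03153 m/day, D_R = D/R = 0.5301 m²/day.
Peak time from v_R²t² + 2D_R t − x² = 0: t = (√(D_R² + v_R²x²) − D_R)/v_R².
√(D_R² + v_R²x²) = √(0.5301² + 0.03153² × 18.4²) = 0.7859; v_R² = 0.0009941.
t = (0.7859 − 0.5301)/0.0009941 = 257 days.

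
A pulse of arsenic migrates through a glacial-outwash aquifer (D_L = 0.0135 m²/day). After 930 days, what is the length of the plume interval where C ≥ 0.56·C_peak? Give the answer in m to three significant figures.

The plume is Gaussian with σ = √(2Dt) = √(2 × 0.0135 × 930) = 5.011 m.
C/C_peak = exp(−Δx²/(2σ²)) = 0.56 ⇒ Δx = σ·√(−2 ln 0.56) = 5.011 × 1.077 = 5.397 m.
Width = 2Δx = 10.8 m.

10.8 m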